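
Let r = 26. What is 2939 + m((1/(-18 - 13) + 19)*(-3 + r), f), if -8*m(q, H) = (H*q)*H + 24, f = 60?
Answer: -5994784/31 ≈ -1.9338e+5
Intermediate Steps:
m(q, H) = -3 - q*H**2/8 (m(q, H) = -((H*q)*H + 24)/8 = -(q*H**2 + 24)/8 = -(24 + q*H**2)/8 = -3 - q*H**2/8)
2939 + m((1/(-18 - 13) + 19)*(-3 + r), f) = 2939 + (-3 - 1/8*(1/(-18 - 13) + 19)*(-3 + 26)*60**2) = 2939 + (-3 - 1/8*(1/(-31) + 19)*23*3600) = 2939 + (-3 - 1/8*(-1/31 + 19)*23*3600) = 2939 + (-3 - 1/8*(588/31)*23*3600) = 2939 + (-3 - 1/8*13524/31*3600) = 2939 + (-3 - 6085800/31) = 2939 - 6085893/31 = -5994784/31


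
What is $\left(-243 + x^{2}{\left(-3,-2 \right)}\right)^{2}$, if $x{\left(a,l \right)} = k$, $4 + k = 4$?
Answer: $59049$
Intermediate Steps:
$k = 0$ ($k = -4 + 4 = 0$)
$x{\left(a,l \right)} = 0$
$\left(-243 + x^{2}{\left(-3,-2 \right)}\right)^{2} = \left(-243 + 0^{2}\right)^{2} = \left(-243 + 0\right)^{2} = \left(-243\right)^{2} = 59049$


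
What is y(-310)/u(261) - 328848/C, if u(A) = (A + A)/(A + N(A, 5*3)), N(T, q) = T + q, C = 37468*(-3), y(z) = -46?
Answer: -73387/1653 ≈ -44.396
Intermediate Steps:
C = -112404
u(A) = 2*A/(15 + 2*A) (u(A) = (A + A)/(A + (A + 5*3)) = (2*A)/(A + (A + 15)) = (2*A)/(A + (15 + A)) = (2*A)/(15 + 2*A) = 2*A/(15 + 2*A))
y(-310)/u(261) - 328848/C = -46/(2*261/(15 + 2*261)) - 328848/(-112404) = -46/(2*261/(15 + 522)) - 328848*(-1/112404) = -46/(2*261/537) + 1612/551 = -46/(2*261*(1/537)) + 1612/551 = -46/174/179 + 1612/551 = -46*179/174 + 1612/551 = -4117/87 + 1612/551 = -73387/1653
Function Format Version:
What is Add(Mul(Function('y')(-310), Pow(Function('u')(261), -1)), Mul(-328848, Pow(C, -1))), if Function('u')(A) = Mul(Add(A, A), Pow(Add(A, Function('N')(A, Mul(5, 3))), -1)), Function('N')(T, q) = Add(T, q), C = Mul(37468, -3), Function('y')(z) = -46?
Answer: Rational(-73387, 1653) ≈ -44.396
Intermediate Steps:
C = -112404
Function('u')(A) = Mul(2, A, Pow(Add(15, Mul(2, A)), -1)) (Function('u')(A) = Mul(Add(A, A), Pow(Add(A, Add(A, Mul(5, 3))), -1)) = Mul(Mul(2, A), Pow(Add(A, Add(A, 15)), -1)) = Mul(Mul(2, A), Pow(Add(A, Add(15, A)), -1)) = Mul(Mul(2, A), Pow(Add(15, Mul(2, A)), -1)) = Mul(2, A, Pow(Add(15, Mul(2, A)), -1)))
Add(Mul(Function('y')(-310), Pow(Function('u')(261), -1)), Mul(-328848, Pow(C, -1))) = Add(Mul(-46, Pow(Mul(2, 261, Pow(Add(15, Mul(2, 261)), -1)), -1)), Mul(-328848, Pow(-112404, -1))) = Add(Mul(-46, Pow(Mul(2, 261, Pow(Add(15, 522), -1)), -1)), Mul(-328848, Rational(-1, 112404))) = Add(Mul(-46, Pow(Mul(2, 261, Pow(537, -1)), -1)), Rational(1612, 551)) = Add(Mul(-46, Pow(Mul(2, 261, Rational(1, 537)), -1)), Rational(1612, 551)) = Add(Mul(-46, Pow(Rational(174, 179), -1)), Rational(1612, 551)) = Add(Mul(-46, Rational(179, 174)), Rational(1612, 551)) = Add(Rational(-4117, 87), Rational(1612, 551)) = Rational(-73387, 1653)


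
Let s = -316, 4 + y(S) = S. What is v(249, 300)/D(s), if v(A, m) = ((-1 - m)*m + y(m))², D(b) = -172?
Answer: -2025180004/43 ≈ -4.7097e+7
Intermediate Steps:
y(S) = -4 + S
v(A, m) = (-4 + m + m*(-1 - m))² (v(A, m) = ((-1 - m)*m + (-4 + m))² = (m*(-1 - m) + (-4 + m))² = (-4 + m + m*(-1 - m))²)
v(249, 300)/D(s) = (4 + 300²)²/(-172) = (4 + 90000)²*(-1/172) = 90004²*(-1/172) = 8100720016*(-1/172) = -2025180004/43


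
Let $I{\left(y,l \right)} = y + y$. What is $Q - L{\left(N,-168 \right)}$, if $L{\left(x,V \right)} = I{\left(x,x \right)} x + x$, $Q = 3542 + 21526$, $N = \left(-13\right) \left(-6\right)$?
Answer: $12822$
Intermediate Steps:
$N = 78$
$I{\left(y,l \right)} = 2 y$
$Q = 25068$
$L{\left(x,V \right)} = x + 2 x^{2}$ ($L{\left(x,V \right)} = 2 x x + x = 2 x^{2} + x = x + 2 x^{2}$)
$Q - L{\left(N,-168 \right)} = 25068 - 78 \left(1 + 2 \cdot 78\right) = 25068 - 78 \left(1 + 156\right) = 25068 - 78 \cdot 157 = 25068 - 12246 = 12822$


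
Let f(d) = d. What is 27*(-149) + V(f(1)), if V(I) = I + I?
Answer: -4021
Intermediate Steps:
V(I) = 2*I
27*(-149) + V(f(1)) = 27*(-149) + 2*1 = -4023 + 2 = -4021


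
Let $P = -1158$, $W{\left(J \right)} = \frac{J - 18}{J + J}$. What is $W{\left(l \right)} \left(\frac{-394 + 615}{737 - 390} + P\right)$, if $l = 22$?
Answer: $- \frac{401605}{3817} \approx -105.21$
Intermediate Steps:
$W{\left(J \right)} = \frac{-18 + J}{2 J}$
$W{\left(l \right)} \left(\frac{-394 + 615}{737 - 390} + P\right) = \frac{-18 + 22}{2 \cdot 22} \left(\frac{-394 + 615}{737 - 390} - 1158\right) = \frac{1}{2} \cdot \frac{1}{22} \cdot 4 \left(\frac{221}{347} - 1158\right) = \frac{221 \cdot \frac{1}{347} - 1158}{11} = \frac{\frac{221}{347} - 1158}{11} = \frac{1}{11} \left(- \frac{401605}{347}\right) = - \frac{401605}{3817}$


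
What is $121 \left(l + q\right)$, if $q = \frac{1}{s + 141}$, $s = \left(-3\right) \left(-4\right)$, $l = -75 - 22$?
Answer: $- \frac{1795640}{153} \approx -11736.0$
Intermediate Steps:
$l = -97$ ($l = -75 - 22 = -97$)
$s = 12$
$q = \frac{1}{153}$ ($q = \frac{1}{12 + 141} = \frac{1}{153} \approx 0.0065359$)
$121 \left(l + q\right) = 121 \left(-97 + \frac{1}{153}\right) = 121 \left(- \frac{14840}{153}\right) = - \frac{1795640}{153}$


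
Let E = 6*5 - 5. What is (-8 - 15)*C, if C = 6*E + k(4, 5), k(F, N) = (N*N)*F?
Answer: -5750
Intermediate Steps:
k(F, N) = F*N² (k(F, N) = N²*F = F*N²)
E = 25 (E = 30 - 5 = 25)
C = 250 (C = 6*25 + 4*5² = 150 + 4*25 = 150 + 100 = 250)
(-8 - 15)*C = (-8 - 15)*250 = -23*250 = -5750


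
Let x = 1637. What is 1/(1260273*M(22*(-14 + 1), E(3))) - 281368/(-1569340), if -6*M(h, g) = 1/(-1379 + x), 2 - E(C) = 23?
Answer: 29347596262/164816402485 ≈ 0.17806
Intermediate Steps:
E(C) = -21 (E(C) = 2 - 1*23 = 2 - 23 = -21)
M(h, g) = -1/1548 (M(h, g) = -1/(6*(-1379 + 1637)) = -⅙/258 = -⅙*1/258 = -1/1548)
1/(1260273*M(22*(-14 + 1), E(3))) - 281368/(-1569340) = 1/(1260273*(-1/1548)) - 281368/(-1569340) = (1/1260273)*(-1548) - 281368*(-1/1569340) = -516/420091 + 70342/392335 = 29347596262/164816402485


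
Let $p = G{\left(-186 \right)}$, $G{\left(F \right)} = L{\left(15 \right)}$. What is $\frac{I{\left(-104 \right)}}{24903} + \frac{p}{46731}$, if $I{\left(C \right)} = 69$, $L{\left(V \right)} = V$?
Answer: $\frac{399776}{129304677} \approx 0.0030917$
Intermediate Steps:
$G{\left(F \right)} = 15$
$p = 15$
$\frac{I{\left(-104 \right)}}{24903} + \frac{p}{46731} = \frac{69}{24903} + \frac{15}{46731} = 69 \cdot \frac{1}{24903} + 15 \cdot \frac{1}{46731} = \frac{23}{8301} + \frac{5}{15577} = \frac{399776}{129304677}$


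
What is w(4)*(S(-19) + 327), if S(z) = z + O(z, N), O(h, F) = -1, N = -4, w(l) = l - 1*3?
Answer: 307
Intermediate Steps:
w(l) = -3 + l (w(l) = l - 3 = -3 + l)
S(z) = -1 + z (S(z) = z - 1 = -1 + z)
w(4)*(S(-19) + 327) = (-3 + 4)*((-1 - 19) + 327) = 1*(-20 + 327) = 1*307 = 307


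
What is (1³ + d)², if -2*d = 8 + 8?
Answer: 49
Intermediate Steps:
d = -8 (d = -(8 + 8)/2 = -½*16 = -8)
(1³ + d)² = (1³ - 8)² = (1 - 8)² = (-7)² = 49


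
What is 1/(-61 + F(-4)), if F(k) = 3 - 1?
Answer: -1/59 ≈ -0.016949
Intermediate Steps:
F(k) = 2
1/(-61 + F(-4)) = 1/(-61 + 2) = 1/(-59) = -1/59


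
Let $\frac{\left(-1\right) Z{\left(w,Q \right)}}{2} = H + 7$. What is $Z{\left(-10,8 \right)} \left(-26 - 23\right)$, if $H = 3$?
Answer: $980$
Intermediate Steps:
$Z{\left(w,Q \right)} = -20$ ($Z{\left(w,Q \right)} = - 2 \left(3 + 7\right) = \left(-2\right) 10 = -20$)
$Z{\left(-10,8 \right)} \left(-26 - 23\right) = - 20 \left(-26 - 23\right) = \left(-20\right) \left(-49\right) = 980$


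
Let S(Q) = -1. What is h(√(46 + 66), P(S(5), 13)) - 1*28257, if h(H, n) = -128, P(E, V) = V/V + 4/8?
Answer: -28385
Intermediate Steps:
P(E, V) = 3/2 (P(E, V) = 1 + 4*(⅛) = 1 + ½ = 3/2)
h(√(46 + 66), P(S(5), 13)) - 1*28257 = -128 - 1*28257 = -128 - 28257 = -28385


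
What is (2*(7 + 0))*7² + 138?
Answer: 824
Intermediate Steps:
(2*(7 + 0))*7² + 138 = (2*7)*49 + 138 = 14*49 + 138 = 686 + 138 = 824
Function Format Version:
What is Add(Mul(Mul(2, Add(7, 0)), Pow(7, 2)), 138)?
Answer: 824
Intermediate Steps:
Add(Mul(Mul(2, Add(7, 0)), Pow(7, 2)), 138) = Add(Mul(Mul(2, 7), 49), 138) = Add(Mul(14, 49), 138) = Add(686, 138) = 824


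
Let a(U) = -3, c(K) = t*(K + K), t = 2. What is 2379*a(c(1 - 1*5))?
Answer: -7137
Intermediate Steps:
c(K) = 4*K (c(K) = 2*(K + K) = 2*(2*K) = 4*K)
2379*a(c(1 - 1*5)) = 2379*(-3) = -7137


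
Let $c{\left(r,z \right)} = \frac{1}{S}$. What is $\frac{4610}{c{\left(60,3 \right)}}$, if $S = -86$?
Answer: $-396460$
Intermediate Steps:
$c{\left(r,z \right)} = - \frac{1}{86}$ ($c{\left(r,z \right)} = \frac{1}{-86} = - \frac{1}{86}$)
$\frac{4610}{c{\left(60,3 \right)}} = \frac{4610}{- \frac{1}{86}} = 4610 \left(-86\right) = -396460$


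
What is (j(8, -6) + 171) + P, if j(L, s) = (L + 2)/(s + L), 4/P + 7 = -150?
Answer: 27628/157 ≈ 175.97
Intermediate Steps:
P = -4/157 (P = 4/(-7 - 150) = 4/(-157) = 4*(-1/157) = -4/157 ≈ -0.025478)
j(L, s) = (2 + L)/(L + s)
(j(8, -6) + 171) + P = ((2 + 8)/(8 - 6) + 171) - 4/157 = (10/2 + 171) - 4/157 = ((½)*10 + 171) - 4/157 = (5 + 171) - 4/157 = 176 - 4/157 = 27628/157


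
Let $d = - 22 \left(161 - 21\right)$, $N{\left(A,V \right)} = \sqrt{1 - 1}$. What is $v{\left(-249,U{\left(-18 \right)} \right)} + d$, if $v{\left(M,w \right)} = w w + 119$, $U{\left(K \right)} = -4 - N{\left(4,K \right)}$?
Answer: $-2945$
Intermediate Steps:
$N{\left(A,V \right)} = 0$ ($N{\left(A,V \right)} = \sqrt{0} = 0$)
$d = -3080$ ($d = \left(-22\right) 140 = -3080$)
$U{\left(K \right)} = -4$ ($U{\left(K \right)} = -4 - 0 = -4 + 0 = -4$)
$v{\left(M,w \right)} = 119 + w^{2}$ ($v{\left(M,w \right)} = w^{2} + 119 = 119 + w^{2}$)
$v{\left(-249,U{\left(-18 \right)} \right)} + d = \left(119 + \left(-4\right)^{2}\right) - 3080 = \left(119 + 16\right) - 3080 = 135 - 3080 = -2945$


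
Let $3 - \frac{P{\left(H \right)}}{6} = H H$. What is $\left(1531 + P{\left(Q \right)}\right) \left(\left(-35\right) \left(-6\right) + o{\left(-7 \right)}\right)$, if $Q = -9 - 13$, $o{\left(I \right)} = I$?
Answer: $-275065$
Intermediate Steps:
$Q = -22$
$P{\left(H \right)} = 18 - 6 H^{2}$ ($P{\left(H \right)} = 18 - 6 H H = 18 - 6 H^{2}$)
$\left(1531 + P{\left(Q \right)}\right) \left(\left(-35\right) \left(-6\right) + o{\left(-7 \right)}\right) = \left(1531 + \left(18 - 6 \left(-22\right)^{2}\right)\right) \left(\left(-35\right) \left(-6\right) - 7\right) = \left(1531 + \left(18 - 2904\right)\right) \left(210 - 7\right) = \left(1531 + \left(18 - 2904\right)\right) 203 = \left(1531 - 2886\right) 203 = \left(-1355\right) 203 = -275065$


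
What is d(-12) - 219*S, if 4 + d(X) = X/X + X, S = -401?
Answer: 87804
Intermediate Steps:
d(X) = -3 + X (d(X) = -4 + (X/X + X) = -4 + (1 + X) = -3 + X)
d(-12) - 219*S = (-3 - 12) - 219*(-401) = -15 + 87819 = 87804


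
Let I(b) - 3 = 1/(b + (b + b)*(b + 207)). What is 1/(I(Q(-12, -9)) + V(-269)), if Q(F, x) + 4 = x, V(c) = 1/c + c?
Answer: -1360333/361853904 ≈ -0.0037593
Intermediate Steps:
V(c) = c + 1/c
Q(F, x) = -4 + x
I(b) = 3 + 1/(b + 2*b*(207 + b)) (I(b) = 3 + 1/(b + (b + b)*(b + 207)) = 3 + 1/(b + (2*b)*(207 + b)) = 3 + 1/(b + 2*b*(207 + b)))
1/(I(Q(-12, -9)) + V(-269)) = 1/((1 + 6*(-4 - 9)² + 1245*(-4 - 9))/((-4 - 9)*(415 + 2*(-4 - 9))) + (-269 + 1/(-269))) = 1/((1 + 6*(-13)² + 1245*(-13))/((-13)*(415 + 2*(-13))) + (-269 - 1/269)) = 1/(-(1 + 6*169 - 16185)/(13*(415 - 26)) - 72362/269) = 1/(-1/13*(1 + 1014 - 16185)/389 - 72362/269) = 1/(-1/13*1/389*(-15170) - 72362/269) = 1/(15170/5057 - 72362/269) = 1/(-361853904/1360333) = -1360333/361853904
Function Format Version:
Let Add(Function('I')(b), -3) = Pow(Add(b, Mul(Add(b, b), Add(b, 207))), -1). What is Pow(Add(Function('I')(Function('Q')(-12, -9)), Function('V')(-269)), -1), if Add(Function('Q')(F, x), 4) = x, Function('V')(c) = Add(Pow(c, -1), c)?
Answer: Rational(-1360333, 361853904) ≈ -0.0037593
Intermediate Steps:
Function('V')(c) = Add(c, Pow(c, -1))
Function('Q')(F, x) = Add(-4, x)
Function('I')(b) = Add(3, Pow(Add(b, Mul(2, b, Add(207, b))), -1)) (Function('I')(b) = Add(3, Pow(Add(b, Mul(Add(b, b), Add(b, 207))), -1)) = Add(3, Pow(Add(b, Mul(Mul(2, b), Add(207, b))), -1)) = Add(3, Pow(Add(b, Mul(2, b, Add(207, b))), -1)))
Pow(Add(Function('I')(Function('Q')(-12, -9)), Function('V')(-269)), -1) = Pow(Add(Mul(Pow(Add(-4, -9), -1), Pow(Add(415, Mul(2, Add(-4, -9))), -1), Add(1, Mul(6, Pow(Add(-4, -9), 2)), Mul(1245, Add(-4, -9)))), Add(-269, Pow(-269, -1))), -1) = Pow(Add(Mul(Pow(-13, -1), Pow(Add(415, Mul(2, -13)), -1), Add(1, Mul(6, Pow(-13, 2)), Mul(1245, -13))), Add(-269, Rational(-1, 269))), -1) = Pow(Add(Mul(Rational(-1, 13), Pow(Add(415, -26), -1), Add(1, Mul(6, 169), -16185)), Rational(-72362, 269)), -1) = Pow(Add(Mul(Rational(-1, 13), Pow(389, -1), Add(1, 1014, -16185)), Rational(-72362, 269)), -1) = Pow(Add(Mul(Rational(-1, 13), Rational(1, 389), -15170), Rational(-72362, 269)), -1) = Pow(Add(Rational(15170, 5057), Rational(-72362, 269)), -1) = Pow(Rational(-361853904, 1360333), -1) = Rational(-1360333, 361853904)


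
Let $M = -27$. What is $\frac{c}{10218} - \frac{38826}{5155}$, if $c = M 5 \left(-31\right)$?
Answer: $- \frac{125050131}{17557930} \approx -7.1221$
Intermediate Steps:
$c = 4185$ ($c = \left(-27\right) 5 \left(-31\right) = \left(-135\right) \left(-31\right) = 4185$)
$\frac{c}{10218} - \frac{38826}{5155} = \frac{4185}{10218} - \frac{38826}{5155} = 4185 \cdot \frac{1}{10218} - \frac{38826}{5155} = \frac{1395}{3406} - \frac{38826}{5155} = - \frac{125050131}{17557930}$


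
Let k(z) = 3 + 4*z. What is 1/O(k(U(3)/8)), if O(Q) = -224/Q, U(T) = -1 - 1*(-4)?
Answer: -9/448 ≈ -0.020089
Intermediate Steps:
U(T) = 3 (U(T) = -1 + 4 = 3)
1/O(k(U(3)/8)) = 1/(-224/(3 + 4*(3/8))) = 1/(-224/(3 + 3/2)) = 1/(-224/9/2) = 1/(-224*2/9) = 1/(-448/9) = -9/448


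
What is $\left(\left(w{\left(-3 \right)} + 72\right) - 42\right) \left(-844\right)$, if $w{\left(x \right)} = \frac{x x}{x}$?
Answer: $-22788$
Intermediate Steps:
$w{\left(x \right)} = x$ ($w{\left(x \right)} = \frac{x^{2}}{x} = x$)
$\left(\left(w{\left(-3 \right)} + 72\right) - 42\right) \left(-844\right) = \left(\left(-3 + 72\right) - 42\right) \left(-844\right) = \left(69 - 42\right) \left(-844\right) = 27 \left(-844\right) = -22788$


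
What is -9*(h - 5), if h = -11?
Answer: 144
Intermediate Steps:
-9*(h - 5) = -9*(-11 - 5) = -9*(-16) = 144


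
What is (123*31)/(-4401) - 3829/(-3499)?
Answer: 1169914/5133033 ≈ 0.22792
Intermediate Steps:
(123*31)/(-4401) - 3829/(-3499) = 3813*(-1/4401) - 3829*(-1/3499) = -1271/1467 + 3829/3499 = 1169914/5133033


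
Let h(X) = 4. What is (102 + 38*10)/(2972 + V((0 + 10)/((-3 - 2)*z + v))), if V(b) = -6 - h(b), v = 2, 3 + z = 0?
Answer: 241/1481 ≈ 0.16273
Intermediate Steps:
z = -3 (z = -3 + 0 = -3)
V(b) = -10 (V(b) = -6 - 1*4 = -6 - 4 = -10)
(102 + 38*10)/(2972 + V((0 + 10)/((-3 - 2)*z + v))) = (102 + 38*10)/(2972 - 10) = (102 + 380)/2962 = 482*(1/2962) = 241/1481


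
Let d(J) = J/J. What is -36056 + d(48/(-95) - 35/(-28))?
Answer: -36055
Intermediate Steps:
d(J) = 1
-36056 + d(48/(-95) - 35/(-28)) = -36056 + 1 = -36055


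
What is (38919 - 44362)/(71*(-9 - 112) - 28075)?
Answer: 5443/36666 ≈ 0.14845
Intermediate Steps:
(38919 - 44362)/(71*(-9 - 112) - 28075) = -5443/(71*(-121) - 28075) = -5443/(-8591 - 28075) = -5443/(-36666) = -5443*(-1/36666) = 5443/36666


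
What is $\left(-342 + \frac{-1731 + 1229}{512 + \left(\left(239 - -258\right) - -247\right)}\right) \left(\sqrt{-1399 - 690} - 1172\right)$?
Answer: $\frac{63002911}{157} - \frac{215027 i \sqrt{2089}}{628} \approx 4.0129 \cdot 10^{5} - 15650.0 i$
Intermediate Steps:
$\left(-342 + \frac{-1731 + 1229}{512 + \left(\left(239 - -258\right) - -247\right)}\right) \left(\sqrt{-1399 - 690} - 1172\right) = \left(-342 - \frac{502}{512 + \left(\left(239 + 258\right) + 247\right)}\right) \left(\sqrt{-2089} - 1172\right) = \left(-342 - \frac{502}{512 + \left(497 + 247\right)}\right) \left(i \sqrt{2089} - 1172\right) = \left(-342 - \frac{502}{512 + 744}\right) \left(-1172 + i \sqrt{2089}\right) = \left(-342 - \frac{502}{1256}\right) \left(-1172 + i \sqrt{2089}\right) = \left(-342 - \frac{251}{628}\right) \left(-1172 + i \sqrt{2089}\right) = - \frac{215027 \left(-1172 + i \sqrt{2089}\right)}{628} = \frac{63002911}{157} - \frac{215027 i \sqrt{2089}}{628}$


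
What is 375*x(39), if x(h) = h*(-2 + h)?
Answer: 541125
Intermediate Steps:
375*x(39) = 375*(39*(-2 + 39)) = 375*(39*37) = 375*1443 = 541125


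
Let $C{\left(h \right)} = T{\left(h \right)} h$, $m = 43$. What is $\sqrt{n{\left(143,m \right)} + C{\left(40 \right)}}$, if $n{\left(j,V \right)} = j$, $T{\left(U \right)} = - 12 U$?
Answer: $i \sqrt{19057} \approx 138.05 i$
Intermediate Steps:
$C{\left(h \right)} = - 12 h^{2}$ ($C{\left(h \right)} = - 12 h h = - 12 h^{2}$)
$\sqrt{n{\left(143,m \right)} + C{\left(40 \right)}} = \sqrt{143 - 12 \cdot 40^{2}} = \sqrt{143 - 19200} = \sqrt{-19057} = i \sqrt{19057}$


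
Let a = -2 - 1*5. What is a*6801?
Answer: -47607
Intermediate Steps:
a = -7 (a = -2 - 5 = -7)
a*6801 = -7*6801 = -47607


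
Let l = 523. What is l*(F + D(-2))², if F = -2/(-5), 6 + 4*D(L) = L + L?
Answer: 230643/100 ≈ 2306.4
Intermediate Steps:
D(L) = -3/2 + L/2 (D(L) = -3/2 + (L + L)/4 = -3/2 + (2*L)/4 = -3/2 + L/2)
F = ⅖ (F = -2*(-⅕) = ⅖ ≈ 0.40000)
l*(F + D(-2))² = 523*(⅖ + (-3/2 + (½)*(-2)))² = 523*(⅖ + (-3/2 - 1))² = 523*(⅖ - 5/2)² = 523*(-21/10)² = 523*(441/100) = 230643/100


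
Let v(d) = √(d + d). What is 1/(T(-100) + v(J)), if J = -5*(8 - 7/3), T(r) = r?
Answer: -30/3017 - I*√510/30170 ≈ -0.0099436 - 0.00074853*I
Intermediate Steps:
J = -85/3 (J = -5*(8 - 7*⅓) = -5*(8 - 7/3) = -5*17/3 = -85/3 ≈ -28.333)
v(d) = √2*√d (v(d) = √(2*d) = √2*√d)
1/(T(-100) + v(J)) = 1/(-100 + √2*√(-85/3)) = 1/(-100 + √2*(I*√255/3)) = 1/(-100 + I*√510/3)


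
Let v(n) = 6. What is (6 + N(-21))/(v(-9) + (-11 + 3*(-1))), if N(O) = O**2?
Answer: -447/8 ≈ -55.875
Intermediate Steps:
(6 + N(-21))/(v(-9) + (-11 + 3*(-1))) = (6 + (-21)**2)/(6 + (-11 + 3*(-1))) = (6 + 441)/(6 + (-11 - 3)) = 447/(6 - 14) = 447/(-8) = 447*(-1/8) = -447/8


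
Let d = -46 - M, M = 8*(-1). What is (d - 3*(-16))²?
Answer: 100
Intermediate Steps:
M = -8
d = -38 (d = -46 - 1*(-8) = -46 + 8 = -38)
(d - 3*(-16))² = (-38 - 3*(-16))² = (-38 + 48)² = 10² = 100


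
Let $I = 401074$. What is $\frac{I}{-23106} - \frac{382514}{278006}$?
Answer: $- \frac{30084836732}{1605901659} \approx -18.734$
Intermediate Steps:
$\frac{I}{-23106} - \frac{382514}{278006} = \frac{401074}{-23106} - \frac{382514}{278006} = 401074 \left(- \frac{1}{23106}\right) - \frac{191257}{139003} = - \frac{200537}{11553} - \frac{191257}{139003} = - \frac{30084836732}{1605901659}$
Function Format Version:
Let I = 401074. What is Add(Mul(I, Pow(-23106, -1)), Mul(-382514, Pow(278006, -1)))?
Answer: Rational(-30084836732, 1605901659) ≈ -18.734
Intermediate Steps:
Add(Mul(I, Pow(-23106, -1)), Mul(-382514, Pow(278006, -1))) = Add(Mul(401074, Pow(-23106, -1)), Mul(-382514, Pow(278006, -1))) = Add(Mul(401074, Rational(-1, 23106)), Mul(-382514, Rational(1, 278006))) = Add(Rational(-200537, 11553), Rational(-191257, 139003)) = Rational(-30084836732, 1605901659)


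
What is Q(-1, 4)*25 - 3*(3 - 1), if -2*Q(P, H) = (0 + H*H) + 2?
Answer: -231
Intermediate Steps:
Q(P, H) = -1 - H²/2 (Q(P, H) = -((0 + H*H) + 2)/2 = -((0 + H²) + 2)/2 = -(H² + 2)/2 = -(2 + H²)/2 = -1 - H²/2)
Q(-1, 4)*25 - 3*(3 - 1) = (-1 - ½*4²)*25 - 3*(3 - 1) = (-1 - ½*16)*25 - 3*2 = (-1 - 8)*25 - 6 = -9*25 - 6 = -225 - 6 = -231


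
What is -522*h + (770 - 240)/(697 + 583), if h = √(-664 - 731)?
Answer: 53/128 - 1566*I*√155 ≈ 0.41406 - 19497.0*I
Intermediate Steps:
h = 3*I*√155 (h = √(-1395) = 3*I*√155 ≈ 37.35*I)
-522*h + (770 - 240)/(697 + 583) = -1566*I*√155 + (770 - 240)/(697 + 583) = -1566*I*√155 + 530/1280 = -1566*I*√155 + 530*(1/1280) = -1566*I*√155 + 53/128 = 53/128 - 1566*I*√155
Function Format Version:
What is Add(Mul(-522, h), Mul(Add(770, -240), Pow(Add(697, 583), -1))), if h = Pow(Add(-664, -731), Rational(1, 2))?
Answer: Add(Rational(53, 128), Mul(-1566, I, Pow(155, Rational(1, 2)))) ≈ Add(0.41406, Mul(-19497., I))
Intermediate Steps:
h = Mul(3, I, Pow(155, Rational(1, 2))) (h = Pow(-1395, Rational(1, 2)) = Mul(3, I, Pow(155, Rational(1, 2))) ≈ Mul(37.350, I))
Add(Mul(-522, h), Mul(Add(770, -240), Pow(Add(697, 583), -1))) = Add(Mul(-522, Mul(3, I, Pow(155, Rational(1, 2)))), Mul(Add(770, -240), Pow(Add(697, 583), -1))) = Add(Mul(-1566, I, Pow(155, Rational(1, 2))), Mul(530, Pow(1280, -1))) = Add(Mul(-1566, I, Pow(155, Rational(1, 2))), Mul(530, Rational(1, 1280))) = Add(Mul(-1566, I, Pow(155, Rational(1, 2))), Rational(53, 128)) = Add(Rational(53, 128), Mul(-1566, I, Pow(155, Rational(1, 2))))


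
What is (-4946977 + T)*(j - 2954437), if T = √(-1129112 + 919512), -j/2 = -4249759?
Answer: -27431388170137 + 221803240*I*√131 ≈ -2.7431e+13 + 2.5387e+9*I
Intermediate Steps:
j = 8499518 (j = -2*(-4249759) = 8499518)
T = 40*I*√131 (T = √(-209600) = 40*I*√131 ≈ 457.82*I)
(-4946977 + T)*(j - 2954437) = (-4946977 + 40*I*√131)*(8499518 - 2954437) = (-4946977 + 40*I*√131)*5545081 = -27431388170137 + 221803240*I*√131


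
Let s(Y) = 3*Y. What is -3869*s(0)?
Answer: 0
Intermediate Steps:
-3869*s(0) = -11607*0 = -3869*0 = 0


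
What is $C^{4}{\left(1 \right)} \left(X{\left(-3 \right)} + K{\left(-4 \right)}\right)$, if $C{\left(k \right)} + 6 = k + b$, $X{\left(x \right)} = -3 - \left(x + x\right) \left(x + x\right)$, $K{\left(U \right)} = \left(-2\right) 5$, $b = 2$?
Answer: $-3969$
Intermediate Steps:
$K{\left(U \right)} = -10$
$X{\left(x \right)} = -3 - 4 x^{2}$ ($X{\left(x \right)} = -3 - 2 x 2 x = -3 - 4 x^{2}$)
$C{\left(k \right)} = -4 + k$ ($C{\left(k \right)} = -6 + \left(k + 2\right) = -6 + \left(2 + k\right) = -4 + k$)
$C^{4}{\left(1 \right)} \left(X{\left(-3 \right)} + K{\left(-4 \right)}\right) = \left(-4 + 1\right)^{4} \left(\left(-3 - 4 \left(-3\right)^{2}\right) - 10\right) = \left(-3\right)^{4} \left(\left(-3 - 36\right) - 10\right) = 81 \left(\left(-3 - 36\right) - 10\right) = 81 \left(-39 - 10\right) = 81 \left(-49\right) = -3969$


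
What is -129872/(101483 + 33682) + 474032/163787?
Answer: 76567424/39603345 ≈ 1.9334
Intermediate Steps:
-129872/(101483 + 33682) + 474032/163787 = -129872/135165 + 474032*(1/163787) = -129872*1/135165 + 848/293 = -129872/135165 + 848/293 = 76567424/39603345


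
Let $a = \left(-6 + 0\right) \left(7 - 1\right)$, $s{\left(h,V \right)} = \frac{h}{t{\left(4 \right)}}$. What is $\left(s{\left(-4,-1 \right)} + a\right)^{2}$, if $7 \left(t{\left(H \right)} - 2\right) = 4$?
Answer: $\frac{114244}{81} \approx 1410.4$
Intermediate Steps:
$t{\left(H \right)} = \frac{18}{7}$ ($t{\left(H \right)} = 2 + \frac{1}{7} \cdot 4 = 2 + \frac{4}{7} = \frac{18}{7}$)
$s{\left(h,V \right)} = \frac{7 h}{18}$ ($s{\left(h,V \right)} = \frac{h}{\frac{18}{7}} = h \frac{7}{18} = \frac{7 h}{18}$)
$a = -36$ ($a = \left(-6\right) 6 = -36$)
$\left(s{\left(-4,-1 \right)} + a\right)^{2} = \left(\frac{7}{18} \left(-4\right) - 36\right)^{2} = \left(- \frac{14}{9} - 36\right)^{2} = \left(- \frac{338}{9}\right)^{2} = \frac{114244}{81}$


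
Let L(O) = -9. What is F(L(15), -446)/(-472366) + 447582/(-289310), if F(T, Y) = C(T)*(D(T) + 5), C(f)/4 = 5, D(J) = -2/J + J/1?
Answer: -475651485077/307485466785 ≈ -1.5469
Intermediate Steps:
D(J) = J - 2/J (D(J) = -2/J + J*1 = -2/J + J = J - 2/J)
C(f) = 20 (C(f) = 4*5 = 20)
F(T, Y) = 100 - 40/T + 20*T (F(T, Y) = 20*((T - 2/T) + 5) = 20*(5 + T - 2/T) = 100 - 40/T + 20*T)
F(L(15), -446)/(-472366) + 447582/(-289310) = (100 - 40/(-9) + 20*(-9))/(-472366) + 447582/(-289310) = (100 - 40*(-1/9) - 180)*(-1/472366) + 447582*(-1/289310) = (100 + 40/9 - 180)*(-1/472366) - 223791/144655 = -680/9*(-1/472366) - 223791/144655 = 340/2125647 - 223791/144655 = -475651485077/307485466785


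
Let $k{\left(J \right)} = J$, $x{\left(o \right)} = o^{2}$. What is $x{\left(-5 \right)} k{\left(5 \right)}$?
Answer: $125$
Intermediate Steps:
$x{\left(-5 \right)} k{\left(5 \right)} = \left(-5\right)^{2} \cdot 5 = 25 \cdot 5 = 125$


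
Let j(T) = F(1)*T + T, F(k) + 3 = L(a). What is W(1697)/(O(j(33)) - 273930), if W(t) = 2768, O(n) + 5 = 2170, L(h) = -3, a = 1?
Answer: -2768/271765 ≈ -0.010185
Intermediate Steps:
F(k) = -6 (F(k) = -3 - 3 = -6)
j(T) = -5*T (j(T) = -6*T + T = -5*T)
O(n) = 2165 (O(n) = -5 + 2170 = 2165)
W(1697)/(O(j(33)) - 273930) = 2768/(2165 - 273930) = 2768/(-271765) = 2768*(-1/271765) = -2768/271765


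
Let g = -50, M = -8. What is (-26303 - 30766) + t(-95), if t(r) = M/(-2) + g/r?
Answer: -1084225/19 ≈ -57065.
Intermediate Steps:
t(r) = 4 - 50/r (t(r) = -8/(-2) - 50/r = -8*(-½) - 50/r = 4 - 50/r)
(-26303 - 30766) + t(-95) = (-26303 - 30766) + (4 - 50/(-95)) = -57069 + (4 - 50*(-1/95)) = -57069 + (4 + 10/19) = -57069 + 86/19 = -1084225/19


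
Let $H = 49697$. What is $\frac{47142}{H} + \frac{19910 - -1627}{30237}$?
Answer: $\frac{831918981}{500896063} \approx 1.6609$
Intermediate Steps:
$\frac{47142}{H} + \frac{19910 - -1627}{30237} = \frac{47142}{49697} + \frac{19910 - -1627}{30237} = 47142 \cdot \frac{1}{49697} + \left(19910 + 1627\right) \frac{1}{30237} = \frac{47142}{49697} + 21537 \cdot \frac{1}{30237} = \frac{47142}{49697} + \frac{7179}{10079} = \frac{831918981}{500896063}$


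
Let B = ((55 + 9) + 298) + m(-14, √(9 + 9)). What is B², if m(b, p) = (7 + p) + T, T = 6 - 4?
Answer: 137659 + 2226*√2 ≈ 1.4081e+5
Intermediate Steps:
T = 2
m(b, p) = 9 + p (m(b, p) = (7 + p) + 2 = 9 + p)
B = 371 + 3*√2 (B = ((55 + 9) + 298) + (9 + √(9 + 9)) = (64 + 298) + (9 + √18) = 362 + (9 + 3*√2) = 371 + 3*√2 ≈ 375.24)
B² = (371 + 3*√2)²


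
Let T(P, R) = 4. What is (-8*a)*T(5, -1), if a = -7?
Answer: 224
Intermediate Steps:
(-8*a)*T(5, -1) = -8*(-7)*4 = 56*4 = 224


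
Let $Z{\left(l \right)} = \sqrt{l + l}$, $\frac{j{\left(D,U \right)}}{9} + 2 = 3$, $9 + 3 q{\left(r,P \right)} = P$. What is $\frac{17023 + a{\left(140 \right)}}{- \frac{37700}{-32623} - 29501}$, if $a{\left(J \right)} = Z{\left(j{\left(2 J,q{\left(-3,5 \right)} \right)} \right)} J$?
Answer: $- \frac{555341329}{962373423} - \frac{4567220 \sqrt{2}}{320791141} \approx -0.59719$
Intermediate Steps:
$q{\left(r,P \right)} = -3 + \frac{P}{3}$
$j{\left(D,U \right)} = 9$ ($j{\left(D,U \right)} = -18 + 9 \cdot 3 = -18 + 27 = 9$)
$Z{\left(l \right)} = \sqrt{2} \sqrt{l}$ ($Z{\left(l \right)} = \sqrt{2 l} = \sqrt{2} \sqrt{l}$)
$a{\left(J \right)} = 3 J \sqrt{2}$ ($a{\left(J \right)} = \sqrt{2} \sqrt{9} J = \sqrt{2} \cdot 3 J = 3 \sqrt{2} J = 3 J \sqrt{2}$)
$\frac{17023 + a{\left(140 \right)}}{- \frac{37700}{-32623} - 29501} = \frac{17023 + 3 \cdot 140 \sqrt{2}}{- \frac{37700}{-32623} - 29501} = \frac{17023 + 420 \sqrt{2}}{\left(-37700\right) \left(- \frac{1}{32623}\right) - 29501} = \frac{17023 + 420 \sqrt{2}}{\frac{37700}{32623} - 29501} = \frac{17023 + 420 \sqrt{2}}{- \frac{962373423}{32623}} = \left(17023 + 420 \sqrt{2}\right) \left(- \frac{32623}{962373423}\right) = - \frac{555341329}{962373423} - \frac{4567220 \sqrt{2}}{320791141}$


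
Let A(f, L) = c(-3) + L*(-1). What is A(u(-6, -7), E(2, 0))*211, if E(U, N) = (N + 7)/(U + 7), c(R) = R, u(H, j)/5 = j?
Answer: -7174/9 ≈ -797.11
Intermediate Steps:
u(H, j) = 5*j
E(U, N) = (7 + N)/(7 + U)
A(f, L) = -3 - L (A(f, L) = -3 + L*(-1) = -3 - L)
A(u(-6, -7), E(2, 0))*211 = (-3 - (7 + 0)/(7 + 2))*211 = (-3 - 7/9)*211 = -34/9*211 = -7174/9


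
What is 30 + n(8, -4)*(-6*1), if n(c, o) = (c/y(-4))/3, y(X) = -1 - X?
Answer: 74/3 ≈ 24.667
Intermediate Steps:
n(c, o) = c/9 (n(c, o) = (c/(-1 - 1*(-4)))/3 = (c/(-1 + 4))*(⅓) = (c/3)*(⅓) = c/9)
30 + n(8, -4)*(-6*1) = 30 + ((⅑)*8)*(-6*1) = 30 + (8/9)*(-6) = 30 - 16/3 = 74/3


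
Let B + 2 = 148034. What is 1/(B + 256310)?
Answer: 1/404342 ≈ 2.4732e-6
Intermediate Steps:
B = 148032 (B = -2 + 148034 = 148032)
1/(B + 256310) = 1/(148032 + 256310) = 1/404342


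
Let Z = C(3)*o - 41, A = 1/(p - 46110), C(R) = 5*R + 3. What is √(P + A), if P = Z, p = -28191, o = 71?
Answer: 8*√106703591799/74301 ≈ 35.171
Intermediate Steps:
C(R) = 3 + 5*R
A = -1/74301 (A = 1/(-28191 - 46110) = 1/(-74301) = -1/74301 ≈ -1.3459e-5)
Z = 1237 (Z = (3 + 5*3)*71 - 41 = (3 + 15)*71 - 41 = 18*71 - 41 = 1278 - 41 = 1237)
P = 1237
√(P + A) = √(1237 - 1/74301) = √(91910336/74301) = 8*√106703591799/74301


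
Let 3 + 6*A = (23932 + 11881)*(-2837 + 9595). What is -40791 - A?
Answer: -242268997/6 ≈ -4.0378e+7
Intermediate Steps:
A = 242024251/6 (A = -1/2 + ((23932 + 11881)*(-2837 + 9595))/6 = -1/2 + (35813*6758)/6 = -1/2 + (1/6)*242024254 = -1/2 + 121012127/3 = 242024251/6 ≈ 4.0337e+7)
-40791 - A = -40791 - 1*242024251/6 = -40791 - 242024251/6 = -242268997/6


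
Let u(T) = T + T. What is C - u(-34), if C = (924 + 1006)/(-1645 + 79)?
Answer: 52279/783 ≈ 66.768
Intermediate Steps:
u(T) = 2*T
C = -965/783 (C = 1930/(-1566) = 1930*(-1/1566) = -965/783 ≈ -1.2324)
C - u(-34) = -965/783 - 2*(-34) = -965/783 - 1*(-68) = -965/783 + 68 = 52279/783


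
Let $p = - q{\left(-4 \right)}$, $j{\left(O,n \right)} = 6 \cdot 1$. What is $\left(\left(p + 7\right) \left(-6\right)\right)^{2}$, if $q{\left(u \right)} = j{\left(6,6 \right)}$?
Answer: $36$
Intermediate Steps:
$j{\left(O,n \right)} = 6$
$q{\left(u \right)} = 6$
$p = -6$ ($p = \left(-1\right) 6 = -6$)
$\left(\left(p + 7\right) \left(-6\right)\right)^{2} = \left(\left(-6 + 7\right) \left(-6\right)\right)^{2} = \left(1 \left(-6\right)\right)^{2} = \left(-6\right)^{2} = 36$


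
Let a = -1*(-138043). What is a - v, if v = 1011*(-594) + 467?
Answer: 738110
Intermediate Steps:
a = 138043
v = -600067 (v = -600534 + 467 = -600067)
a - v = 138043 - 1*(-600067) = 138043 + 600067 = 738110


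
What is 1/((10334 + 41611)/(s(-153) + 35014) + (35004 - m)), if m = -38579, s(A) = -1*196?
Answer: 11606/854021613 ≈ 1.3590e-5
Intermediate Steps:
s(A) = -196
1/((10334 + 41611)/(s(-153) + 35014) + (35004 - m)) = 1/((10334 + 41611)/(-196 + 35014) + (35004 - 1*(-38579))) = 1/(51945/34818 + (35004 + 38579)) = 1/(51945*(1/34818) + 73583) = 1/(17315/11606 + 73583) = 1/(854021613/11606) = 11606/854021613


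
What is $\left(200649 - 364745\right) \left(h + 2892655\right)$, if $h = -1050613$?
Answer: $-302271724032$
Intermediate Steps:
$\left(200649 - 364745\right) \left(h + 2892655\right) = \left(200649 - 364745\right) \left(-1050613 + 2892655\right) = \left(-164096\right) 1842042 = -302271724032$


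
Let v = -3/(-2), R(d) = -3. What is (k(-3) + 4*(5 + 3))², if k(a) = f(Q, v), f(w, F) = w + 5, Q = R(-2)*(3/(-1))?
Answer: 2116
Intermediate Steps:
v = 3/2 (v = -3*(-½) = 3/2 ≈ 1.5000)
Q = 9 (Q = -9/(-1) = -9*(-1) = -3*(-3) = 9)
f(w, F) = 5 + w
k(a) = 14 (k(a) = 5 + 9 = 14)
(k(-3) + 4*(5 + 3))² = (14 + 4*(5 + 3))² = (14 + 4*8)² = (14 + 32)² = 46² = 2116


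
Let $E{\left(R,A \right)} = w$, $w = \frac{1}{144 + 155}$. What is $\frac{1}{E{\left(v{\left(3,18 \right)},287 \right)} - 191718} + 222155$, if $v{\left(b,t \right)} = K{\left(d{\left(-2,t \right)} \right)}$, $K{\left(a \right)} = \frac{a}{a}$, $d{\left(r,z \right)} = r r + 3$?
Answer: $\frac{12734742352256}{57323681} \approx 2.2216 \cdot 10^{5}$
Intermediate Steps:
$d{\left(r,z \right)} = 3 + r^{2}$ ($d{\left(r,z \right)} = r^{2} + 3 = 3 + r^{2}$)
$w = \frac{1}{299} \approx 0.0033445$
$K{\left(a \right)} = 1$
$v{\left(b,t \right)} = 1$
$E{\left(R,A \right)} = \frac{1}{299}$
$\frac{1}{E{\left(v{\left(3,18 \right)},287 \right)} - 191718} + 222155 = \frac{1}{\frac{1}{299} - 191718} + 222155 = \frac{1}{- \frac{57323681}{299}} + 222155 = - \frac{299}{57323681} + 222155 = \frac{12734742352256}{57323681}$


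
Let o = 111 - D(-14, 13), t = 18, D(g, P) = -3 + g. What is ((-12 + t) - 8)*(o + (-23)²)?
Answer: -1314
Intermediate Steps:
o = 128 (o = 111 - (-3 - 14) = 111 - 1*(-17) = 111 + 17 = 128)
((-12 + t) - 8)*(o + (-23)²) = ((-12 + 18) - 8)*(128 + (-23)²) = (6 - 8)*(128 + 529) = -2*657 = -1314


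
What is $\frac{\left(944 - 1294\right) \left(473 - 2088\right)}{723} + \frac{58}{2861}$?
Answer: $\frac{1617222184}{2068503} \approx 781.83$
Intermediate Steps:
$\frac{\left(944 - 1294\right) \left(473 - 2088\right)}{723} + \frac{58}{2861} = \left(-350\right) \left(-1615\right) \frac{1}{723} + 58 \cdot \frac{1}{2861} = 565250 \cdot \frac{1}{723} + \frac{58}{2861} = \frac{565250}{723} + \frac{58}{2861} = \frac{1617222184}{2068503}$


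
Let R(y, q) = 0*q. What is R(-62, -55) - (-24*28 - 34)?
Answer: 706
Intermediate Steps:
R(y, q) = 0
R(-62, -55) - (-24*28 - 34) = 0 - (-24*28 - 34) = 0 - (-672 - 34) = 0 - 1*(-706) = 0 + 706 = 706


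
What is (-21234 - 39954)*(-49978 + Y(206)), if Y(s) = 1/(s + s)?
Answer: 314979532695/103 ≈ 3.0581e+9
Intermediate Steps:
Y(s) = 1/(2*s)
(-21234 - 39954)*(-49978 + Y(206)) = (-21234 - 39954)*(-49978 + (½)/206) = -61188*(-49978 + (½)*(1/206)) = -61188*(-49978 + 1/412) = -61188*(-20590935/412) = 314979532695/103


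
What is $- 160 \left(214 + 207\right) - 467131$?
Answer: $-534491$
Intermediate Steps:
$- 160 \left(214 + 207\right) - 467131 = \left(-160\right) 421 - 467131 = -67360 - 467131 = -534491$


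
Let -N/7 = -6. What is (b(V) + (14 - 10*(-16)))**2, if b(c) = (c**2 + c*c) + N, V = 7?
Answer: 98596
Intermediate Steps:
N = 42 (N = -7*(-6) = 42)
b(c) = 42 + 2*c**2 (b(c) = (c**2 + c*c) + 42 = (c**2 + c**2) + 42 = 2*c**2 + 42 = 42 + 2*c**2)
(b(V) + (14 - 10*(-16)))**2 = ((42 + 2*7**2) + (14 - 10*(-16)))**2 = ((42 + 2*49) + (14 + 160))**2 = ((42 + 98) + 174)**2 = (140 + 174)**2 = 314**2 = 98596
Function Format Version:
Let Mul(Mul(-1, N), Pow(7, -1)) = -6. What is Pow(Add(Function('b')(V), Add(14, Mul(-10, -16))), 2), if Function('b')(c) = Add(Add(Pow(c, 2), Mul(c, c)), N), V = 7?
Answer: 98596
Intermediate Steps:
N = 42 (N = Mul(-7, -6) = 42)
Function('b')(c) = Add(42, Mul(2, Pow(c, 2))) (Function('b')(c) = Add(Add(Pow(c, 2), Mul(c, c)), 42) = Add(Add(Pow(c, 2), Pow(c, 2)), 42) = Add(Mul(2, Pow(c, 2)), 42) = Add(42, Mul(2, Pow(c, 2))))
Pow(Add(Function('b')(V), Add(14, Mul(-10, -16))), 2) = Pow(Add(Add(42, Mul(2, Pow(7, 2))), Add(14, Mul(-10, -16))), 2) = Pow(Add(Add(42, Mul(2, 49)), Add(14, 160)), 2) = Pow(Add(Add(42, 98), 174), 2) = Pow(Add(140, 174), 2) = Pow(314, 2) = 98596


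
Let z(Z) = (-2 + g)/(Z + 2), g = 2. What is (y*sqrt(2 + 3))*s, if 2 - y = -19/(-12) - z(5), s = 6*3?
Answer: 15*sqrt(5)/2 ≈ 16.771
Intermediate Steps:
z(Z) = 0 (z(Z) = (-2 + 2)/(Z + 2) = 0/(2 + Z) = 0)
s = 18
y = 5/12 (y = 2 - (-19/(-12) - 1*0) = 2 - (-19*(-1/12) + 0) = 2 - (19/12 + 0) = 2 - 1*19/12 = 2 - 19/12 = 5/12 ≈ 0.41667)
(y*sqrt(2 + 3))*s = (5*sqrt(2 + 3)/12)*18 = (5*sqrt(5)/12)*18 = 15*sqrt(5)/2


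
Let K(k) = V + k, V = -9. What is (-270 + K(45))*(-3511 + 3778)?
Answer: -62478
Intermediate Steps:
K(k) = -9 + k
(-270 + K(45))*(-3511 + 3778) = (-270 + (-9 + 45))*(-3511 + 3778) = (-270 + 36)*267 = -234*267 = -62478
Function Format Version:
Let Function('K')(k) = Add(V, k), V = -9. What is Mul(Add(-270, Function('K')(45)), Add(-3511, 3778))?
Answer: -62478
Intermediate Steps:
Function('K')(k) = Add(-9, k)
Mul(Add(-270, Function('K')(45)), Add(-3511, 3778)) = Mul(Add(-270, Add(-9, 45)), Add(-3511, 3778)) = Mul(Add(-270, 36), 267) = Mul(-234, 267) = -62478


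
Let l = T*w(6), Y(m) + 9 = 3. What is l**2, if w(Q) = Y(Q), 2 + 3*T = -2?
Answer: 64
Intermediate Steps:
T = -4/3 (T = -2/3 + (1/3)*(-2) = -2/3 - 2/3 = -4/3 ≈ -1.3333)
Y(m) = -6 (Y(m) = -9 + 3 = -6)
w(Q) = -6
l = 8 (l = -4/3*(-6) = 8)
l**2 = 8**2 = 64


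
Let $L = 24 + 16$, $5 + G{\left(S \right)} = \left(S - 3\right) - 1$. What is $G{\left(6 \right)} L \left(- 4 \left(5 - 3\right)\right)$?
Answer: $960$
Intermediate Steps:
$G{\left(S \right)} = -9 + S$ ($G{\left(S \right)} = -5 + \left(\left(S - 3\right) - 1\right) = -5 + \left(\left(-3 + S\right) - 1\right) = -5 + \left(-4 + S\right) = -9 + S$)
$L = 40$
$G{\left(6 \right)} L \left(- 4 \left(5 - 3\right)\right) = \left(-9 + 6\right) 40 \left(- 4 \left(5 - 3\right)\right) = \left(-3\right) 40 \left(\left(-4\right) 2\right) = \left(-120\right) \left(-8\right) = 960$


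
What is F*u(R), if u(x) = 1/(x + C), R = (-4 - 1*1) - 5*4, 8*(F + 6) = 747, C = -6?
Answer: -699/248 ≈ -2.8186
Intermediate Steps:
F = 699/8 (F = -6 + (1/8)*747 = -6 + 747/8 = 699/8 ≈ 87.375)
R = -25 (R = (-4 - 1) - 20 = -5 - 20 = -25)
u(x) = 1/(-6 + x) (u(x) = 1/(x - 6) = 1/(-6 + x))
F*u(R) = 699/(8*(-6 - 25)) = (699/8)/(-31) = (699/8)*(-1/31) = -699/248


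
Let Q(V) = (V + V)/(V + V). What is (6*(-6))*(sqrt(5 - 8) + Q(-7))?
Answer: -36 - 36*I*sqrt(3) ≈ -36.0 - 62.354*I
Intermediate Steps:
Q(V) = 1 (Q(V) = (2*V)/((2*V)) = (2*V)*(1/(2*V)) = 1)
(6*(-6))*(sqrt(5 - 8) + Q(-7)) = (6*(-6))*(sqrt(5 - 8) + 1) = -36*(sqrt(-3) + 1) = -36*(I*sqrt(3) + 1) = -36*(1 + I*sqrt(3)) = -36 - 36*I*sqrt(3)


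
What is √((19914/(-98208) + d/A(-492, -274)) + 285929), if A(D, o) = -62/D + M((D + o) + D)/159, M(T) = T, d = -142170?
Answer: √52487704668689746170231/415391196 ≈ 551.53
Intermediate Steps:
A(D, o) = -62/D + o/159 + 2*D/159 (A(D, o) = -62/D + ((D + o) + D)/159 = -62/D + (o + 2*D)*(1/159) = -62/D + (o/159 + 2*D/159) = -62/D + o/159 + 2*D/159)
√((19914/(-98208) + d/A(-492, -274)) + 285929) = √((19914/(-98208) - 142170*(-78228/(-9858 - 492*(-274 + 2*(-492))))) + 285929) = √((19914*(-1/98208) - 142170*(-78228/(-9858 - 492*(-274 - 984)))) + 285929) = √((-3319/16368 - 142170*(-78228/(-9858 - 492*(-1258)))) + 285929) = √((-3319/16368 - 142170*(-78228/(-9858 + 618936))) + 285929) = √((-3319/16368 - 142170/((1/159)*(-1/492)*609078)) + 285929) = √((-3319/16368 - 142170/(-101513/13038)) + 285929) = √((-3319/16368 - 142170*(-13038/101513)) + 285929) = √((-3319/16368 + 1853612460/101513) + 285929) = √(30339591823633/1661564784 + 285929) = √(505429148947969/1661564784) = √52487704668689746170231/415391196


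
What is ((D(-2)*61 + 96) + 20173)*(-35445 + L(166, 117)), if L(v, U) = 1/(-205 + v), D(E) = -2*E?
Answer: -28356268628/39 ≈ -7.2708e+8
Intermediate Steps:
((D(-2)*61 + 96) + 20173)*(-35445 + L(166, 117)) = ((-2*(-2)*61 + 96) + 20173)*(-35445 + 1/(-205 + 166)) = ((4*61 + 96) + 20173)*(-35445 + 1/(-39)) = ((244 + 96) + 20173)*(-35445 - 1/39) = (340 + 20173)*(-1382356/39) = 20513*(-1382356/39) = -28356268628/39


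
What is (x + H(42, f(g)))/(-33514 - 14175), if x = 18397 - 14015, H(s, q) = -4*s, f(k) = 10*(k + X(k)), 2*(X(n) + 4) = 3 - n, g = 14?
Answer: -4214/47689 ≈ -0.088364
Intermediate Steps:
X(n) = -5/2 - n/2 (X(n) = -4 + (3 - n)/2 = -4 + (3/2 - n/2) = -5/2 - n/2)
f(k) = -25 + 5*k (f(k) = 10*(k + (-5/2 - k/2)) = 10*(-5/2 + k/2) = -25 + 5*k)
x = 4382
(x + H(42, f(g)))/(-33514 - 14175) = (4382 - 4*42)/(-33514 - 14175) = (4382 - 168)/(-47689) = 4214*(-1/47689) = -4214/47689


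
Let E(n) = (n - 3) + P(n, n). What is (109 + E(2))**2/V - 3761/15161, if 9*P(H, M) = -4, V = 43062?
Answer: 543885061/26440950771 ≈ 0.020570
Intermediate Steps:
P(H, M) = -4/9 (P(H, M) = (1/9)*(-4) = -4/9)
E(n) = -31/9 + n (E(n) = (n - 3) - 4/9 = (-3 + n) - 4/9 = -31/9 + n)
(109 + E(2))**2/V - 3761/15161 = (109 + (-31/9 + 2))**2/43062 - 3761/15161 = (109 - 13/9)**2*(1/43062) - 3761*1/15161 = (968/9)**2*(1/43062) - 3761/15161 = (937024/81)*(1/43062) - 3761/15161 = 468512/1744011 - 3761/15161 = 543885061/26440950771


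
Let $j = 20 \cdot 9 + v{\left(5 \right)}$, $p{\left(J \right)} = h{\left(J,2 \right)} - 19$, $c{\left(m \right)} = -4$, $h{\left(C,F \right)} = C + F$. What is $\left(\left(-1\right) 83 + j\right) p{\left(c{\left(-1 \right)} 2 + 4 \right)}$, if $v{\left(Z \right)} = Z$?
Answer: $-2142$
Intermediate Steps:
$p{\left(J \right)} = -17 + J$ ($p{\left(J \right)} = \left(J + 2\right) - 19 = \left(2 + J\right) - 19 = -17 + J$)
$j = 185$ ($j = 20 \cdot 9 + 5 = 180 + 5 = 185$)
$\left(\left(-1\right) 83 + j\right) p{\left(c{\left(-1 \right)} 2 + 4 \right)} = \left(\left(-1\right) 83 + 185\right) \left(-17 + \left(\left(-4\right) 2 + 4\right)\right) = \left(-83 + 185\right) \left(-17 + \left(-8 + 4\right)\right) = 102 \left(-17 - 4\right) = 102 \left(-21\right) = -2142$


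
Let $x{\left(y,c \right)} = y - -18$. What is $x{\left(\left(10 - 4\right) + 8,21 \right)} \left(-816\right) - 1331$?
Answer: $-27443$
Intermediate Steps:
$x{\left(y,c \right)} = 18 + y$ ($x{\left(y,c \right)} = y + 18 = 18 + y$)
$x{\left(\left(10 - 4\right) + 8,21 \right)} \left(-816\right) - 1331 = \left(18 + \left(\left(10 - 4\right) + 8\right)\right) \left(-816\right) - 1331 = \left(18 + \left(6 + 8\right)\right) \left(-816\right) - 1331 = \left(18 + 14\right) \left(-816\right) - 1331 = 32 \left(-816\right) - 1331 = -26112 - 1331 = -27443$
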